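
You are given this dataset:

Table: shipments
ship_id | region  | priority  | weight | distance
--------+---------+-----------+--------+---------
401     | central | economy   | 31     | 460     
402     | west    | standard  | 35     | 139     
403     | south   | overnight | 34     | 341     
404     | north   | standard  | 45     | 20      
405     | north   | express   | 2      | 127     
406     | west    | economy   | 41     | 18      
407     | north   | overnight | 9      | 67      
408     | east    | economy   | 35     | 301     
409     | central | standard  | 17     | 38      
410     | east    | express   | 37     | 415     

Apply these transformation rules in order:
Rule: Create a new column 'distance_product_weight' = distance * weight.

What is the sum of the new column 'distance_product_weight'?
59750

Step 1: For each record, compute distance * weight
Example calculations:
  460 * 31 = 14260
  139 * 35 = 4865
  341 * 34 = 11594
  ...
Step 2: Sum all derived values
Step 3: Total = 59750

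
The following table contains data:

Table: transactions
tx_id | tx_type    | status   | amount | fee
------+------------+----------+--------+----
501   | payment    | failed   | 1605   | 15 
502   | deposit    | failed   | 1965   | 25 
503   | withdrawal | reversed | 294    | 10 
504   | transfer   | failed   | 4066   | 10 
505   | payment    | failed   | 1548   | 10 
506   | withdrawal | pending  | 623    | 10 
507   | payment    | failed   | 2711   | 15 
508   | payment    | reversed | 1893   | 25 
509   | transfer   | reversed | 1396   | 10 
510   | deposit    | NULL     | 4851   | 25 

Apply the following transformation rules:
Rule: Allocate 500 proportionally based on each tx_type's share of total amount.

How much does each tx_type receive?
deposit: 162.66, payment: 185.11, transfer: 130.35, withdrawal: 21.88

Step 1: Calculate total amount = 20952
Step 2: Calculate each tx_type's proportion:
  deposit: 6816/20952 = 32.53% → 162.66
  payment: 7757/20952 = 37.02% → 185.11
  transfer: 5462/20952 = 26.07% → 130.35
  withdrawal: 917/20952 = 4.38% → 21.88
Step 3: Verify: sum of allocations ≈ 500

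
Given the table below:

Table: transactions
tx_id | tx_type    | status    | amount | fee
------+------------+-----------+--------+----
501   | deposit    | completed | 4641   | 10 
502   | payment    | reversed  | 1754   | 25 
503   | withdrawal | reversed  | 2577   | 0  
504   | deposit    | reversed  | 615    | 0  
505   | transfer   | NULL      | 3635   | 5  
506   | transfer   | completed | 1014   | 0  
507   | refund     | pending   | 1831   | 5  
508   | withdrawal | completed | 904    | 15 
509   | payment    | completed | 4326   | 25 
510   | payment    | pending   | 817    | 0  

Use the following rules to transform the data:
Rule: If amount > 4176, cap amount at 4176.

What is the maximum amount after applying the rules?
4176

Step 1: Original maximum amount = 4641
Step 2: Apply cap at 4176
Step 3: 2 records had amount > 4176 and were capped
Step 4: Maximum after transformation = 4176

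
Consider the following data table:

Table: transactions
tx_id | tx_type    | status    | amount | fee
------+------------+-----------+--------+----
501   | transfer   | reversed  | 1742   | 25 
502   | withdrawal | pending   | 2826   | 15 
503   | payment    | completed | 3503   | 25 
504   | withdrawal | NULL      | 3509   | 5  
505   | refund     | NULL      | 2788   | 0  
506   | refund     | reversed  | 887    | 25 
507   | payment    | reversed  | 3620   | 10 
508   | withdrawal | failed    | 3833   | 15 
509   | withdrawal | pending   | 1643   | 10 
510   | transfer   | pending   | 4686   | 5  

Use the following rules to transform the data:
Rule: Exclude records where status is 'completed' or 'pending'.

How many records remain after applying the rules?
6

Step 1: Count records to exclude
  - 1 (completed) + 3 (pending) = 4 records
Step 2: Total records: 10
Step 3: Remaining = 10 - 4 = 6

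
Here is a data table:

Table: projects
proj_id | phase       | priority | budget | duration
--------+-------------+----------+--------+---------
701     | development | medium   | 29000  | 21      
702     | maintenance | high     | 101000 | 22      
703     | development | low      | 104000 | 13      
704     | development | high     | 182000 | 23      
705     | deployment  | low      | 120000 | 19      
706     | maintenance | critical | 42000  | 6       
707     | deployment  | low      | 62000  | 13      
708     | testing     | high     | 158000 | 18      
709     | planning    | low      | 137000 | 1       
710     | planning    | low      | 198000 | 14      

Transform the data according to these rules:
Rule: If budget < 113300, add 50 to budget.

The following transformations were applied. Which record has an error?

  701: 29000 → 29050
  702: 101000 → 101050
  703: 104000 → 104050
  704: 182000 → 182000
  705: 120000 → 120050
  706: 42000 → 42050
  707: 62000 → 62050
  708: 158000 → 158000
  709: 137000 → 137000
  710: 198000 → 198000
Record 705 has an error. The correct transformed value should be 120000, not 120050.

Step 1: Check each record against the rule
Step 2: Record 705 has budget = 120000
Step 3: Since 120000 >= 113300, the bonus should not have been applied
Step 4: Correct value = 120000, but claimed value = 120050
Conclusion: Record 705 has the error.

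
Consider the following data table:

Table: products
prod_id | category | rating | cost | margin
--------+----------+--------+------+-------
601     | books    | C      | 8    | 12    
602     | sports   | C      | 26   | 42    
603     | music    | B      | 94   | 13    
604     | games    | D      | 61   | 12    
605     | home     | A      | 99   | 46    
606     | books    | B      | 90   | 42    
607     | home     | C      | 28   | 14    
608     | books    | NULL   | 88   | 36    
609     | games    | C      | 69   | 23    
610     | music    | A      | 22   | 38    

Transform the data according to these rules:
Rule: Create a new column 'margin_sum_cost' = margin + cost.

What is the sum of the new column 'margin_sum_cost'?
863

Step 1: For each record, compute margin + cost
Example calculations:
  12 + 8 = 20
  42 + 26 = 68
  13 + 94 = 107
  ...
Step 2: Sum all derived values
Step 3: Total = 863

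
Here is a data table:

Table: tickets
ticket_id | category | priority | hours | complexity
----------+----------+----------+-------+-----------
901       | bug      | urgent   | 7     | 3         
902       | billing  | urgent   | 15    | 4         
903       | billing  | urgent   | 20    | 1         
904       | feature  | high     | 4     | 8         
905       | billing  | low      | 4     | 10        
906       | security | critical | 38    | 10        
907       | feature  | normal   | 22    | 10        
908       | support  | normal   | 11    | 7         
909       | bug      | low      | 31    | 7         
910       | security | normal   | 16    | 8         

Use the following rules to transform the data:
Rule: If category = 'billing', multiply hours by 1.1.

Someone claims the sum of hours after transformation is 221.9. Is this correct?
No, the correct result is 171.9.

Step 1: Calculate the correct sum after transformation
Step 2: Apply multiplier 1.1 to records where category = 'billing'
Step 3: Correct result = 171.9
Step 4: Claimed result = 221.9
Step 5: 171.9 ≠ 221.9
Conclusion: The claimed result is incorrect. The correct answer is 171.9.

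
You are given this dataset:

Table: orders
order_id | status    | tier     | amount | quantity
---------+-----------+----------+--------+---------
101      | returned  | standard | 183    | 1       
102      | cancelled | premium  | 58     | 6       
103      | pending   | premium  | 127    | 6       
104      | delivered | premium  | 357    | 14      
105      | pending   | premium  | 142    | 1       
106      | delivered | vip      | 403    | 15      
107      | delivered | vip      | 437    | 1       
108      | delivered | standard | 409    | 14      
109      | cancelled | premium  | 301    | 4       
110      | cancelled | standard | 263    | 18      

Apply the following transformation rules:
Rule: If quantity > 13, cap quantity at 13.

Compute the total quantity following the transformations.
71

Step 1: 4 records have quantity > 13
Step 2: These records originally summed to 61
Step 3: After capping: 4 × 13 = 52
Step 4: Unaffected records sum: 19
Step 5: Final sum = 52 + 19 = 71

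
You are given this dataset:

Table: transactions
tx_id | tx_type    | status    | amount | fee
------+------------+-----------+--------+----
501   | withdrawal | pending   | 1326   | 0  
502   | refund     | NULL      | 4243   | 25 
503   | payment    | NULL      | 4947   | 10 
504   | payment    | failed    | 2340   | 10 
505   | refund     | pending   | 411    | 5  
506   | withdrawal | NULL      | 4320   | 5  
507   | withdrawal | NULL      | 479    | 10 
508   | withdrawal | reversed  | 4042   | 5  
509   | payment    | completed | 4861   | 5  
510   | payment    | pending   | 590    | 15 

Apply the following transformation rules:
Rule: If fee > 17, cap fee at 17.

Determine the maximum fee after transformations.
17

Step 1: Original maximum fee = 25
Step 2: Apply cap at 17
Step 3: 1 records had fee > 17 and were capped
Step 4: Maximum after transformation = 17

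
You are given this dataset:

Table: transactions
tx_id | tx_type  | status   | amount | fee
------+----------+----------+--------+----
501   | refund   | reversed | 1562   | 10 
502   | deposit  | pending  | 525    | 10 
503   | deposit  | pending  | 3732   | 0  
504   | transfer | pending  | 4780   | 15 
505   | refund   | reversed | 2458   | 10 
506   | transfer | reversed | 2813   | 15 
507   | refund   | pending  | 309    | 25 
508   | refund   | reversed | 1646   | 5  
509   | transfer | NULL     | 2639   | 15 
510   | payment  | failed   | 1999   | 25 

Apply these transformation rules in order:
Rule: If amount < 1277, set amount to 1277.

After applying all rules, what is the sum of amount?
24183

Step 1: 2 records have amount < 1277
Step 2: These records originally summed to 834
Step 3: After setting to minimum: 2 × 1277 = 2554
Step 4: Unaffected records sum: 21629
Step 5: Final sum = 2554 + 21629 = 24183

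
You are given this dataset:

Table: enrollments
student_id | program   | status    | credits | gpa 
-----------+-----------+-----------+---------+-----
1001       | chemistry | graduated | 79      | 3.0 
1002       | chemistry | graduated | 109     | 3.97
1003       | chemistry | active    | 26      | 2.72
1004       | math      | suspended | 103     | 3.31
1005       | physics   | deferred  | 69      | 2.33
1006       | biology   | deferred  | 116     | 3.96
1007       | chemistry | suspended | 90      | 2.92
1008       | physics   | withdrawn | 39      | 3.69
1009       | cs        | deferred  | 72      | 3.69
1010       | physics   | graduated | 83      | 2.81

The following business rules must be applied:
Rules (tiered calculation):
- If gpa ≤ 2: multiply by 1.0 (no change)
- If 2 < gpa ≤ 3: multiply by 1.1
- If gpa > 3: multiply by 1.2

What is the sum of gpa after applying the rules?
37.5

Step 1: Tier 1 (gpa ≤ 2): 0 records, sum = 0 × 1.0 = 0.0
Step 2: Tier 2 (2 < gpa ≤ 3): 5 records, sum = 13.78 × 1.1 = 15.16
Step 3: Tier 3 (gpa > 3): 5 records, sum = 18.62 × 1.2 = 22.34
Step 4: Final sum = 0.0 + 15.16 + 22.34 = 37.5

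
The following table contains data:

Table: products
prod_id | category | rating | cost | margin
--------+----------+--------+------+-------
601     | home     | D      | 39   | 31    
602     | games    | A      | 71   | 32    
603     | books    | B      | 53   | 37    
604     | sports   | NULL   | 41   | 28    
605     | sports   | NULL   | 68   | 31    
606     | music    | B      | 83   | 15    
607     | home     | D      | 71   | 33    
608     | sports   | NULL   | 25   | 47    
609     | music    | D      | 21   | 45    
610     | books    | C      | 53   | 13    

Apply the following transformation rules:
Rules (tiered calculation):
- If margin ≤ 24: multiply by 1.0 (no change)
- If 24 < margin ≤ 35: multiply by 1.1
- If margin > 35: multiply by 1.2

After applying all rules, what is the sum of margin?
353.3

Step 1: Tier 1 (margin ≤ 24): 2 records, sum = 28 × 1.0 = 28.0
Step 2: Tier 2 (24 < margin ≤ 35): 5 records, sum = 155 × 1.1 = 170.5
Step 3: Tier 3 (margin > 35): 3 records, sum = 129 × 1.2 = 154.8
Step 4: Final sum = 28.0 + 170.5 + 154.8 = 353.3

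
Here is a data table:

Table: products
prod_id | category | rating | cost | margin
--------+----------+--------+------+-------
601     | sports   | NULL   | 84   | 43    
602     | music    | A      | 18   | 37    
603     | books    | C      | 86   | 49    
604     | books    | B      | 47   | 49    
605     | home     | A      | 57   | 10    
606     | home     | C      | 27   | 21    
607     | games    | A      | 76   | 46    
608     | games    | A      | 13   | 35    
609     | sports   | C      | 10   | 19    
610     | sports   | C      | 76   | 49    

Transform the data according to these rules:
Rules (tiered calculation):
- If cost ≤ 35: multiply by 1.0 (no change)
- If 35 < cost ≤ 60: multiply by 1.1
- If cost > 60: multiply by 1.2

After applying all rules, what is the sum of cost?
568.8

Step 1: Tier 1 (cost ≤ 35): 4 records, sum = 68 × 1.0 = 68.0
Step 2: Tier 2 (35 < cost ≤ 60): 2 records, sum = 104 × 1.1 = 114.4
Step 3: Tier 3 (cost > 60): 4 records, sum = 322 × 1.2 = 386.4
Step 4: Final sum = 68.0 + 114.4 + 386.4 = 568.8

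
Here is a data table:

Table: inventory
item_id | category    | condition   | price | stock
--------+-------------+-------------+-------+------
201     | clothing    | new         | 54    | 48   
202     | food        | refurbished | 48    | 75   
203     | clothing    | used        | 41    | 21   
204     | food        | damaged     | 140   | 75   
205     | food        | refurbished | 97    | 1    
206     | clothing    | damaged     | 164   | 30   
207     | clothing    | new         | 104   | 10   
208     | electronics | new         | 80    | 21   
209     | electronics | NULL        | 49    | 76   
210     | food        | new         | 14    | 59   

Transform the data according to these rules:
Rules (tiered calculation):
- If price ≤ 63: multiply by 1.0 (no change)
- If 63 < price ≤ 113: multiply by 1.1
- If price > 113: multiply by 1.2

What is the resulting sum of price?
879.9

Step 1: Tier 1 (price ≤ 63): 5 records, sum = 206 × 1.0 = 206.0
Step 2: Tier 2 (63 < price ≤ 113): 3 records, sum = 281 × 1.1 = 309.1
Step 3: Tier 3 (price > 113): 2 records, sum = 304 × 1.2 = 364.8
Step 4: Final sum = 206.0 + 309.1 + 364.8 = 879.9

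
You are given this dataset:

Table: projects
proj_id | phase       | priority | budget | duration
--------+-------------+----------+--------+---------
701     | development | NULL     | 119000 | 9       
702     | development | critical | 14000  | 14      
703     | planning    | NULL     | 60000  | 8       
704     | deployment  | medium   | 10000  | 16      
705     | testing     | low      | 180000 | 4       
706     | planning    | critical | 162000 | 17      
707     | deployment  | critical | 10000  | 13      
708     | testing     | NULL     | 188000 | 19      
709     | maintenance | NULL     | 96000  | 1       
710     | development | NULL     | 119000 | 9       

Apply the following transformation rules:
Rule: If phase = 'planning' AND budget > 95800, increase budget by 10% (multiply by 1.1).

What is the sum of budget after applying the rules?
974200.0

Step 1: Find records where phase = 'planning' AND budget > 95800
Step 2: 1 records match, summing to 162000
Step 3: After multiplier: 162000 × 1.1 = 178200.0
Step 4: Unaffected records sum: 796000
Step 5: Final sum = 178200.0 + 796000 = 974200.0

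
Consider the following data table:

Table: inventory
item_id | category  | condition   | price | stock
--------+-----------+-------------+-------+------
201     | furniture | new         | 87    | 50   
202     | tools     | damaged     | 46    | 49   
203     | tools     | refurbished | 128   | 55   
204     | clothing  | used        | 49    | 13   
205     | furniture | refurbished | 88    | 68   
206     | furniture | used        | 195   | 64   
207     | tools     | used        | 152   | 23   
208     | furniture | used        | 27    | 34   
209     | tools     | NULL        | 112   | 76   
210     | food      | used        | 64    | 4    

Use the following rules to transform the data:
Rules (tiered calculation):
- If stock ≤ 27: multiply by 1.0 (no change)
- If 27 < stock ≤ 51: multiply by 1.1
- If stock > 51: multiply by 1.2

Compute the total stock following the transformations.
501.9

Step 1: Tier 1 (stock ≤ 27): 3 records, sum = 40 × 1.0 = 40.0
Step 2: Tier 2 (27 < stock ≤ 51): 3 records, sum = 133 × 1.1 = 146.3
Step 3: Tier 3 (stock > 51): 4 records, sum = 263 × 1.2 = 315.6
Step 4: Final sum = 40.0 + 146.3 + 315.6 = 501.9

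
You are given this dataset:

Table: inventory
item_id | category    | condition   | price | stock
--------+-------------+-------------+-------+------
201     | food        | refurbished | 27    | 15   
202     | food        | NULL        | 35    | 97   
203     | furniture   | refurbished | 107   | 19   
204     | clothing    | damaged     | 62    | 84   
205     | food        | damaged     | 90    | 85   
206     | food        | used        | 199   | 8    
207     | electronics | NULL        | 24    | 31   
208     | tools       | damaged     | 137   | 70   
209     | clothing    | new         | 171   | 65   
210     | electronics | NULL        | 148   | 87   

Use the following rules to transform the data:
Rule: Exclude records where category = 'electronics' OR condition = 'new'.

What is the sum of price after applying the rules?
657

Step 1: Find records where category = 'electronics' OR condition = 'new'
Step 2: 3 records match, summing to 343
Step 3: Original sum: 1000
Step 4: Remaining sum = 1000 - 343 = 657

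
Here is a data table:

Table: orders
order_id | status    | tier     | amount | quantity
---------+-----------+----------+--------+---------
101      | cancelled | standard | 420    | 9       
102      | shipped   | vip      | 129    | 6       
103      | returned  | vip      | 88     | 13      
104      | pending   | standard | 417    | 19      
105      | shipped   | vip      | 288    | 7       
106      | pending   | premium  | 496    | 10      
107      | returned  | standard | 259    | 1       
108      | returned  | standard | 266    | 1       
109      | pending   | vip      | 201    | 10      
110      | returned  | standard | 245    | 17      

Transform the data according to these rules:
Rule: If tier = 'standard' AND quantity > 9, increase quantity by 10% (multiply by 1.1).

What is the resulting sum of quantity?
96.6

Step 1: Find records where tier = 'standard' AND quantity > 9
Step 2: 2 records match, summing to 36
Step 3: After multiplier: 36 × 1.1 = 39.6
Step 4: Unaffected records sum: 57
Step 5: Final sum = 39.6 + 57 = 96.6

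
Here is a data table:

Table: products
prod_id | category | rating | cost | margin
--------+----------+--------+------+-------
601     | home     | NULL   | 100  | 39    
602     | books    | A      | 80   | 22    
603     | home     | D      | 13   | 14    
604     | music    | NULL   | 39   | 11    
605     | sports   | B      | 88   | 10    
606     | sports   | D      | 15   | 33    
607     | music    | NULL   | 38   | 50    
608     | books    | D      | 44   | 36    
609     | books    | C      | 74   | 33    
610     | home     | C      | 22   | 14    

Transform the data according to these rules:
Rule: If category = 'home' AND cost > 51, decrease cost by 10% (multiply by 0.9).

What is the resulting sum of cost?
503.0

Step 1: Find records where category = 'home' AND cost > 51
Step 2: 1 records match, summing to 100
Step 3: After multiplier: 100 × 0.9 = 90.0
Step 4: Unaffected records sum: 413
Step 5: Final sum = 90.0 + 413 = 503.0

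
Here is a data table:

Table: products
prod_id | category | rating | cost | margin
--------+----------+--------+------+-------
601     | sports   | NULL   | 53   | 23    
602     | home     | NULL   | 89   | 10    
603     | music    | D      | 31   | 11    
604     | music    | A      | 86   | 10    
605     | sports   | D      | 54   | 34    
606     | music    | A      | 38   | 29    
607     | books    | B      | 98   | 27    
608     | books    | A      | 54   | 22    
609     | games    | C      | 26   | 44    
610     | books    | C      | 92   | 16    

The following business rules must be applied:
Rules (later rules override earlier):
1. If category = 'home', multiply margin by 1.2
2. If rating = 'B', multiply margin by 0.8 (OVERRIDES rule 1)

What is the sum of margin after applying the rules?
222.6

Step 1: Rule 2 takes priority for records with rating = 'B'
  - 1 records: 27 × 0.8 = 21.6
Step 2: Rule 1 applies to remaining records with category = 'home'
  - 1 records: 10 × 1.2 = 12.0
Step 3: Other records unchanged: 189
Step 4: Final sum = 21.6 + 12.0 + 189 = 222.6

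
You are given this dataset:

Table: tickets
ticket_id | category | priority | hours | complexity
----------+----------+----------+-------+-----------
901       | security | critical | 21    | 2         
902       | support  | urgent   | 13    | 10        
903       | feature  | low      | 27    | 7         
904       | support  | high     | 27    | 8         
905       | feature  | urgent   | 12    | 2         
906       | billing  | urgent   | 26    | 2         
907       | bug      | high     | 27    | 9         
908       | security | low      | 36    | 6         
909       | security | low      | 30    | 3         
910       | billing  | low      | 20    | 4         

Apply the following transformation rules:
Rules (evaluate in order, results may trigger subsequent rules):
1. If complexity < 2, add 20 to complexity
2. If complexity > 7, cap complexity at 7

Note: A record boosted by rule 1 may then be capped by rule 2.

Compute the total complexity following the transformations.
47

Step 1: Apply rule 1 to records with complexity < 2
  - 0 records get bonus of 20
  - Of these, 0 records then exceed 7 and get capped
Step 2: Apply rule 2 to records with complexity > 7
  - 3 records (original) are capped
Step 3: Calculate final sum = 47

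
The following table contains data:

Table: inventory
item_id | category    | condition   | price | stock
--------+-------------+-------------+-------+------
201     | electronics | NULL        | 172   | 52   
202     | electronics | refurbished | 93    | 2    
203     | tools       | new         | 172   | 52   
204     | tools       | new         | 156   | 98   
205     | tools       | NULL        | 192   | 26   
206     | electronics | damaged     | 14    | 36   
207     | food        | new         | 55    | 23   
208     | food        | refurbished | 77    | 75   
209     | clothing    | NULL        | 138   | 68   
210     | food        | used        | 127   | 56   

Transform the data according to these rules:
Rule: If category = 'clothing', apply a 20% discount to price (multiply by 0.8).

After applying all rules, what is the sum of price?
1168.4

Step 1: Records with category = 'clothing' have total price = 138
Step 2: Apply multiplier: 138 × 0.8 = 110.4
Step 3: Other records total: 1058
Step 4: Final sum = 110.4 + 1058 = 1168.4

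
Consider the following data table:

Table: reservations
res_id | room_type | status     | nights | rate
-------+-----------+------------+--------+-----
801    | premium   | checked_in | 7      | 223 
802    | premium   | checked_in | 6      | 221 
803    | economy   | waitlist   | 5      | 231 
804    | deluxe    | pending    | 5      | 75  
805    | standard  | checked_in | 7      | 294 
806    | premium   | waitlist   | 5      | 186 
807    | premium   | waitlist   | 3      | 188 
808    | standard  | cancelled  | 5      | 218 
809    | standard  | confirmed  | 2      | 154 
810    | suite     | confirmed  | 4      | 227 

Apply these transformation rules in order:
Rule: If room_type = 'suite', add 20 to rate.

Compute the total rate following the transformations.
2037

Step 1: Count records where room_type = 'suite': 1
Step 2: Total bonus added: 1 × 20 = 20
Step 3: Original sum of rate: 2017
Step 4: Final sum = 2017 + 20 = 2037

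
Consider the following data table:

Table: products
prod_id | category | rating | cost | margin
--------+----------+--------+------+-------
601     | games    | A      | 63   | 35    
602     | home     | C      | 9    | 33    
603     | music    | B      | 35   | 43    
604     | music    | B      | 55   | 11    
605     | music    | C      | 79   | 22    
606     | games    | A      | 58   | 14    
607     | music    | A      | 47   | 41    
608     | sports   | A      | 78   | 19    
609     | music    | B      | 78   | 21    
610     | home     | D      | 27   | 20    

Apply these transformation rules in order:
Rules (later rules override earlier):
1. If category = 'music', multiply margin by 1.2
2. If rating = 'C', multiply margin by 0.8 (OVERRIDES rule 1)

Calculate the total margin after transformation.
271.2

Step 1: Rule 2 takes priority for records with rating = 'C'
  - 2 records: 55 × 0.8 = 44.0
Step 2: Rule 1 applies to remaining records with category = 'music'
  - 4 records: 116 × 1.2 = 139.2
Step 3: Other records unchanged: 88
Step 4: Final sum = 44.0 + 139.2 + 88 = 271.2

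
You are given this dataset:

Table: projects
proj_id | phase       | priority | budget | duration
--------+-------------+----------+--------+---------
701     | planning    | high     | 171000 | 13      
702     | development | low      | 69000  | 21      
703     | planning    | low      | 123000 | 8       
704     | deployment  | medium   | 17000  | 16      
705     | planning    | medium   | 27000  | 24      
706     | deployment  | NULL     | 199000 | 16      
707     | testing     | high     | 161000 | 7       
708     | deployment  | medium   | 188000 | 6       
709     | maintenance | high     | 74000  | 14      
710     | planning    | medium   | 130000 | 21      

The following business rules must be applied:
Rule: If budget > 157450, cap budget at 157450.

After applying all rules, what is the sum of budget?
1069800

Step 1: 4 records have budget > 157450
Step 2: These records originally summed to 719000
Step 3: After capping: 4 × 157450 = 629800
Step 4: Unaffected records sum: 440000
Step 5: Final sum = 629800 + 440000 = 1069800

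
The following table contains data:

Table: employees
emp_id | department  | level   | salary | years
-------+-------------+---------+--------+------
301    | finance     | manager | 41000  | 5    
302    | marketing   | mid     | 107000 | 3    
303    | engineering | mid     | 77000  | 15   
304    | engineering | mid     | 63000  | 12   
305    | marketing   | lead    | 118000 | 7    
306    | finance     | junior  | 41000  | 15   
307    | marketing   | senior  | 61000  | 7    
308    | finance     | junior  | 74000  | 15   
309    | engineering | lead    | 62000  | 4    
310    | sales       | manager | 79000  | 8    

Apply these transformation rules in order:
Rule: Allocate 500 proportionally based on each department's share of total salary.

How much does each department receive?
engineering: 139.7, finance: 107.88, marketing: 197.79, sales: 54.63

Step 1: Calculate total salary = 723000
Step 2: Calculate each department's proportion:
  engineering: 202000/723000 = 27.94% → 139.7
  finance: 156000/723000 = 21.58% → 107.88
  marketing: 286000/723000 = 39.56% → 197.79
  sales: 79000/723000 = 10.93% → 54.63
Step 3: Verify: sum of allocations ≈ 500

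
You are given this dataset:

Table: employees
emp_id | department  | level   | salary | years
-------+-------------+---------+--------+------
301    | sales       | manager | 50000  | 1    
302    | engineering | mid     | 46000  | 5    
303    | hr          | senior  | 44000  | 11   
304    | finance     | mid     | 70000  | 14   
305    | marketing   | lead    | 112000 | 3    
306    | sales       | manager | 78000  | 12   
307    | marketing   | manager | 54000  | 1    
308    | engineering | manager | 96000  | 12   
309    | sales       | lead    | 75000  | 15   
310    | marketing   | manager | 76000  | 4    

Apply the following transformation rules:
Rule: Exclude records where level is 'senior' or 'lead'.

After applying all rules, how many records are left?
7

Step 1: Count records to exclude
  - 1 (senior) + 2 (lead) = 3 records
Step 2: Total records: 10
Step 3: Remaining = 10 - 3 = 7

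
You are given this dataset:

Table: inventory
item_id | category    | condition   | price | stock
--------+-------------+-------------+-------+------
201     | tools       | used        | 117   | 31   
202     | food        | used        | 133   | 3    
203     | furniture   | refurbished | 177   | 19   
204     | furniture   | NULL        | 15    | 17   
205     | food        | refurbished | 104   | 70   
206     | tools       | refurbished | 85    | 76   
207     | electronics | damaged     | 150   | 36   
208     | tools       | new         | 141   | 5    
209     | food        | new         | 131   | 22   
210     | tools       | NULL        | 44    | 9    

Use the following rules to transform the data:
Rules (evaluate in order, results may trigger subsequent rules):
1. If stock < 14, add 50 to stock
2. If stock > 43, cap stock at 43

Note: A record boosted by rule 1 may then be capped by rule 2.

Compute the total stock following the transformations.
340

Step 1: Apply rule 1 to records with stock < 14
  - 3 records get bonus of 50
  - Of these, 3 records then exceed 43 and get capped
Step 2: Apply rule 2 to records with stock > 43
  - 2 records (original) are capped
Step 3: Calculate final sum = 340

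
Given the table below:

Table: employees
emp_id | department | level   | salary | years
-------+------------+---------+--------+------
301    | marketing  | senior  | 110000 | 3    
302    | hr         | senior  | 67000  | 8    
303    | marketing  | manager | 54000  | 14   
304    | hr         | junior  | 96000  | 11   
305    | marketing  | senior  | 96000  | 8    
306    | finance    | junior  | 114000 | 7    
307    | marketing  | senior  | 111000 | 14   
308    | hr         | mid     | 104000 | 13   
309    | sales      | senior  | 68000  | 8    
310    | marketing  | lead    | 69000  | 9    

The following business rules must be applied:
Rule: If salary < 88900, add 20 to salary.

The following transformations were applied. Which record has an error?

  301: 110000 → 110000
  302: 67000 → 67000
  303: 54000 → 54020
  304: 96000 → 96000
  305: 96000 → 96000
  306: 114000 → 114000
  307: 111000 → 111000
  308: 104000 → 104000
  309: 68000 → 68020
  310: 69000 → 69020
Record 302 has an error. The correct transformed value should be 67020, not 67000.

Step 1: Check each record against the rule
Step 2: Record 302 has salary = 67000
Step 3: Since 67000 < 88900, the bonus should have been applied
Step 4: Correct value = 67020, but claimed value = 67000
Conclusion: Record 302 has the error.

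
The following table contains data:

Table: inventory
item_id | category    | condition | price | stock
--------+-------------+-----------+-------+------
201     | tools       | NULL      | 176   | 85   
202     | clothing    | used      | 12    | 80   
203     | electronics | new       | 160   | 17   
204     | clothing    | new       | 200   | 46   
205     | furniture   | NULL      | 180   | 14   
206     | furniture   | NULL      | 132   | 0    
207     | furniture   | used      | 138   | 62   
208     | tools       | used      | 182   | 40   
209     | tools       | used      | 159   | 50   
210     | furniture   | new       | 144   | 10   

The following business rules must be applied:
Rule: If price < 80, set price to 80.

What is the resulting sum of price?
1551

Step 1: 1 records have price < 80
Step 2: These records originally summed to 12
Step 3: After setting to minimum: 1 × 80 = 80
Step 4: Unaffected records sum: 1471
Step 5: Final sum = 80 + 1471 = 1551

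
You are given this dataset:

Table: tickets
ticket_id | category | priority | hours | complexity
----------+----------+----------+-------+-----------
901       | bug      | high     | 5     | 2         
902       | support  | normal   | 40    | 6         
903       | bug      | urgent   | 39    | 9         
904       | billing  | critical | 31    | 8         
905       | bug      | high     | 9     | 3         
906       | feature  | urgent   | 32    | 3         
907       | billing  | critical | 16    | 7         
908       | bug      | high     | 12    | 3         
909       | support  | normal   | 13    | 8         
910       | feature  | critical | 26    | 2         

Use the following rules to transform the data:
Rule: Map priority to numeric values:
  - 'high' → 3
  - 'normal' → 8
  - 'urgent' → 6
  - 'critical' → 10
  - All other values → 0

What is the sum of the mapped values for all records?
67

Step 1: Apply mapping to each record
Step 2: Count by status:
  'high': 3 records × 3 = 9
  'normal': 2 records × 8 = 16
  'urgent': 2 records × 6 = 12
  'critical': 3 records × 10 = 30
Step 3: Sum all mapped values = 67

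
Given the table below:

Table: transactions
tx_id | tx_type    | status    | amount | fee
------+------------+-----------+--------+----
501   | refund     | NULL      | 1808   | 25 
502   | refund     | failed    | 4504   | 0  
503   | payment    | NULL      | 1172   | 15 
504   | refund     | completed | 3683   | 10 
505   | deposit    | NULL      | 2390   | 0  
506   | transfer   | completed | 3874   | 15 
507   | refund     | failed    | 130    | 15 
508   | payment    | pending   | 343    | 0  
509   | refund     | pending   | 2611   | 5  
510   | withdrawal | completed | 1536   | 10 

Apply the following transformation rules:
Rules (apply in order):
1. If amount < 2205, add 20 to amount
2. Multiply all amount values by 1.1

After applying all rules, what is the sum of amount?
24366.1

Step 1: Apply Rule 1 - Add 20 to records with amount < 2205
  - 5 records affected: 4989 + (5 × 20) = 5089
  - Unaffected records: 17062
  - Sum after Rule 1: 22151
Step 2: Apply Rule 2 - Multiply all by 1.1
  - 22151 × 1.1 = 24366.1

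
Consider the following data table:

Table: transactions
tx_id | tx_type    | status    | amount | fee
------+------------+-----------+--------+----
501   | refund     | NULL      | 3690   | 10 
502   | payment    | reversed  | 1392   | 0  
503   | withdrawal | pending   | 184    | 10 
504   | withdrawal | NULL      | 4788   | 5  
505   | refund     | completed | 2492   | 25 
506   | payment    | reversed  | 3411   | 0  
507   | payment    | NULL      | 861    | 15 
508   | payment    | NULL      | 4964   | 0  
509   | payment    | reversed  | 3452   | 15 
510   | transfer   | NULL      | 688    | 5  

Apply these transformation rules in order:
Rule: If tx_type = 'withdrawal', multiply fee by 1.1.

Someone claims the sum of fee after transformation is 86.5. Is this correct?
Yes, the result is correct.

Step 1: Calculate the correct sum after transformation
Step 2: Apply multiplier 1.1 to records where tx_type = 'withdrawal'
Step 3: Correct result = 86.5
Step 4: Claimed result = 86.5
Step 5: 86.5 = 86.5 ✓
Conclusion: The claimed result is correct.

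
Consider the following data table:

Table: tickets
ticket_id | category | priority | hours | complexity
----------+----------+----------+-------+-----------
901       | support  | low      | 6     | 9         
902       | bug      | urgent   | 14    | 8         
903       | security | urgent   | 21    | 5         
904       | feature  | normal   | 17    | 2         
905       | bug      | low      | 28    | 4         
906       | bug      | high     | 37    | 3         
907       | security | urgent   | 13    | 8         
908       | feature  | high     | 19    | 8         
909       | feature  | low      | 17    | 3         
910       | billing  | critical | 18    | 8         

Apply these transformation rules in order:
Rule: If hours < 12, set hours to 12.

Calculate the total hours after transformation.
196

Step 1: 1 records have hours < 12
Step 2: These records originally summed to 6
Step 3: After setting to minimum: 1 × 12 = 12
Step 4: Unaffected records sum: 184
Step 5: Final sum = 12 + 184 = 196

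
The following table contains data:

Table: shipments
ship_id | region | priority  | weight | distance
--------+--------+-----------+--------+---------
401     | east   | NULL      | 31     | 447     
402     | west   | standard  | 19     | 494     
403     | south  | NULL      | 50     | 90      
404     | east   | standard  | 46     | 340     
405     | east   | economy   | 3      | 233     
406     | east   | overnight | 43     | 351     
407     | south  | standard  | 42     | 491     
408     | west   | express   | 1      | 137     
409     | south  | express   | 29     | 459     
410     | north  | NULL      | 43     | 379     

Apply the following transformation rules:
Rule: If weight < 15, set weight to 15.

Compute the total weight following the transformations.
333

Step 1: 2 records have weight < 15
Step 2: These records originally summed to 4
Step 3: After setting to minimum: 2 × 15 = 30
Step 4: Unaffected records sum: 303
Step 5: Final sum = 30 + 303 = 333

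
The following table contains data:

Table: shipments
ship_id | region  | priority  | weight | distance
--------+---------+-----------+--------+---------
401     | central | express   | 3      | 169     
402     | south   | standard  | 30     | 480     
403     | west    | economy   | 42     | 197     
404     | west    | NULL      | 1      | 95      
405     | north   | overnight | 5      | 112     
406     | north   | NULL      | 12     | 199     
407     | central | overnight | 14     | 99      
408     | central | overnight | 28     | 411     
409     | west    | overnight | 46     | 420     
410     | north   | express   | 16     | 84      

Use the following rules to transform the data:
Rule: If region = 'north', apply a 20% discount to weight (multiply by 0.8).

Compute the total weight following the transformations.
190.4

Step 1: Records with region = 'north' have total weight = 33
Step 2: Apply multiplier: 33 × 0.8 = 26.4
Step 3: Other records total: 164
Step 4: Final sum = 26.4 + 164 = 190.4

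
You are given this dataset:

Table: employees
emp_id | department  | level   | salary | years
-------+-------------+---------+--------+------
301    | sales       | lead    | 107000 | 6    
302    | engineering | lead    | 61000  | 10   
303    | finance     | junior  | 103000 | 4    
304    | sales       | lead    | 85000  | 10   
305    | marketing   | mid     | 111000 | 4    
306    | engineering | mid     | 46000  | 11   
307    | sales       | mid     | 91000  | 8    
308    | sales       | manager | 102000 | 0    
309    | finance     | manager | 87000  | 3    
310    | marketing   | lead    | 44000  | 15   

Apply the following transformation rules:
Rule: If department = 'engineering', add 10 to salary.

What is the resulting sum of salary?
837020

Step 1: Count records where department = 'engineering': 2
Step 2: Total bonus added: 2 × 10 = 20
Step 3: Original sum of salary: 837000
Step 4: Final sum = 837000 + 20 = 837020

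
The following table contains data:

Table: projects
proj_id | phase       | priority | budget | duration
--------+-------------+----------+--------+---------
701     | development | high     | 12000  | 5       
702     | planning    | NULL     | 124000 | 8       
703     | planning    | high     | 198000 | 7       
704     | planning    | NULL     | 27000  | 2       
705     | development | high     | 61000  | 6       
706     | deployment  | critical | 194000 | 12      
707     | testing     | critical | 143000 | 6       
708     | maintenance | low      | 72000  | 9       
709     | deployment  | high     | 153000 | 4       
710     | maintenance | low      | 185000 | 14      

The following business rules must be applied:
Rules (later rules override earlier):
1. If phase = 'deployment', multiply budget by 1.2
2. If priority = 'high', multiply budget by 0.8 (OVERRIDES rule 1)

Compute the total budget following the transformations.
1123000.0

Step 1: Rule 2 takes priority for records with priority = 'high'
  - 4 records: 424000 × 0.8 = 339200.0
Step 2: Rule 1 applies to remaining records with phase = 'deployment'
  - 1 records: 194000 × 1.2 = 232800.0
Step 3: Other records unchanged: 551000
Step 4: Final sum = 339200.0 + 232800.0 + 551000 = 1123000.0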